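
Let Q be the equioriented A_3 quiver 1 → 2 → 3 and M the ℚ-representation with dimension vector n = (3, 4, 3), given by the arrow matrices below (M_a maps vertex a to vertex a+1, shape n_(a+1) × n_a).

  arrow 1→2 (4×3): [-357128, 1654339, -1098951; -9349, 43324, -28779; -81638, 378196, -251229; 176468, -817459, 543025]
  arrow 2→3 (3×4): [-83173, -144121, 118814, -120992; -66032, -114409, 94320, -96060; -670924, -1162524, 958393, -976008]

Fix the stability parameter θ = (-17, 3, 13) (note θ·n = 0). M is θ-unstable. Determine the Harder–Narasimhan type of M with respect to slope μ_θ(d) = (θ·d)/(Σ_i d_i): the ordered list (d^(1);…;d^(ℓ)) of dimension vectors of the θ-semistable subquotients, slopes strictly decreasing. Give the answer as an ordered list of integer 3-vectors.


Via rank(M_{q-1}∘⋯∘M_p): M ≅ I[1,3]^3, I[2,2].
μ_θ-semistable layers: μ^(1)=13; μ^(2)=3; μ^(3)=-17

((0, 0, 3); (0, 4, 0); (3, 0, 0))


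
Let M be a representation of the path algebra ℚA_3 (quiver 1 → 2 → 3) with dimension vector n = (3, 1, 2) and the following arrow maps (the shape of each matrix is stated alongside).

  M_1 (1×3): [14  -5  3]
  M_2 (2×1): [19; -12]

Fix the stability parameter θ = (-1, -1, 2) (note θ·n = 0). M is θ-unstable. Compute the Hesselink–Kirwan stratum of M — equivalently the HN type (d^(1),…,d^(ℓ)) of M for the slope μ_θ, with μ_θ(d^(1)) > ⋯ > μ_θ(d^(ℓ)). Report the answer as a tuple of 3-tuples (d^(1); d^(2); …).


Barcode: M ≅ I[1,1]^2, I[1,3], I[3,3]. HN layers by μ_θ (2 steps, strictly decreasing):
  μ^(1)=2; μ^(2)=-1

((0, 0, 2); (3, 1, 0))


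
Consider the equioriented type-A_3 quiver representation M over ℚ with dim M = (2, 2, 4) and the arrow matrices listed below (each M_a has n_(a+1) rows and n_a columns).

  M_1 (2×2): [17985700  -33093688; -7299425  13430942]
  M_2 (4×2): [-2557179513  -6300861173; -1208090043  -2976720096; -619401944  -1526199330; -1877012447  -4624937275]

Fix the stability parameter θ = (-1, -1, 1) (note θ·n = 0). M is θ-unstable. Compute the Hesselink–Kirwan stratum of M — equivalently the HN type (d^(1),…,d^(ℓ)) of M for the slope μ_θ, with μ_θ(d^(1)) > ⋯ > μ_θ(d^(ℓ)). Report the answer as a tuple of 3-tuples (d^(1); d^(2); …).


Via rank(M_{q-1}∘⋯∘M_p): M ≅ I[1,1], I[1,3], I[2,3], I[3,3]^2.
μ_θ-semistable layers: μ^(1)=1; μ^(2)=-1

((0, 0, 4); (2, 2, 0))


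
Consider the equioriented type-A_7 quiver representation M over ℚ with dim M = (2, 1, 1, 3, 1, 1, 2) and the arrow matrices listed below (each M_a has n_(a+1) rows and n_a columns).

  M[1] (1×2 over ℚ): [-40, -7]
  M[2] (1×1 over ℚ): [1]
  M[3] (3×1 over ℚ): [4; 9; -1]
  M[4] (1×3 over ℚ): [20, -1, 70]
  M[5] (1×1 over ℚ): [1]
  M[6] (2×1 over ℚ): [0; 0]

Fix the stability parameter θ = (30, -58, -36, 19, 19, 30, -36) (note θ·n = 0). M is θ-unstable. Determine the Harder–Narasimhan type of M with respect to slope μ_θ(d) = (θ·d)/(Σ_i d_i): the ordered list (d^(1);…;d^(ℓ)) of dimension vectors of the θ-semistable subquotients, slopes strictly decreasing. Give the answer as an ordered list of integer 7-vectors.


Via rank(M_{q-1}∘⋯∘M_p): M ≅ I[1,1], I[1,6], I[4,4]^2, I[7,7]^2.
μ_θ-semistable layers: μ^(1)=30; μ^(2)=19; μ^(3)=-64/3; μ^(4)=-36

((1, 0, 0, 0, 0, 1, 0); (0, 0, 0, 3, 1, 0, 0); (1, 1, 1, 0, 0, 0, 0); (0, 0, 0, 0, 0, 0, 2))


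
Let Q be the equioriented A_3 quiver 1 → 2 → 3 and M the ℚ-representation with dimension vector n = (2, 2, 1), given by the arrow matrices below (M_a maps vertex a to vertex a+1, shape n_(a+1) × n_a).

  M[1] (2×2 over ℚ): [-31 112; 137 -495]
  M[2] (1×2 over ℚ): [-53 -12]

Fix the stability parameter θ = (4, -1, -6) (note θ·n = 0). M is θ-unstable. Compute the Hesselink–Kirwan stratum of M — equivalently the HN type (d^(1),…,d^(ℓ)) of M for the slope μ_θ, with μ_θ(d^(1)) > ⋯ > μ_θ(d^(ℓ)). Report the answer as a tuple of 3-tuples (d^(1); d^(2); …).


Interval decomposition of M: I[1,2], I[1,3].
HN type (ℓ=2): μ^(1)=3/2; μ^(2)=-1

((1, 1, 0); (1, 1, 1))


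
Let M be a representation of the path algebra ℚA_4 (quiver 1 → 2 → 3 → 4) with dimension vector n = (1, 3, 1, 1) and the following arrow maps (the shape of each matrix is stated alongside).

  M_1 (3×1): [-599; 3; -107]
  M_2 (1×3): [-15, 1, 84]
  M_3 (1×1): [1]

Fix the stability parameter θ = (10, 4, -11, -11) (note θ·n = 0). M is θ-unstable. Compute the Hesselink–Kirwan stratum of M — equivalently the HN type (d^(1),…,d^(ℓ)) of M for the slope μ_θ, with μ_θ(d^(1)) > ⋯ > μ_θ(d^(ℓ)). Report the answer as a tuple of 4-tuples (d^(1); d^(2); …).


Interval decomposition of M: I[1,2], I[2,2], I[2,4].
HN type (ℓ=3): μ^(1)=7; μ^(2)=4; μ^(3)=-6

((1, 1, 0, 0); (0, 1, 0, 0); (0, 1, 1, 1))


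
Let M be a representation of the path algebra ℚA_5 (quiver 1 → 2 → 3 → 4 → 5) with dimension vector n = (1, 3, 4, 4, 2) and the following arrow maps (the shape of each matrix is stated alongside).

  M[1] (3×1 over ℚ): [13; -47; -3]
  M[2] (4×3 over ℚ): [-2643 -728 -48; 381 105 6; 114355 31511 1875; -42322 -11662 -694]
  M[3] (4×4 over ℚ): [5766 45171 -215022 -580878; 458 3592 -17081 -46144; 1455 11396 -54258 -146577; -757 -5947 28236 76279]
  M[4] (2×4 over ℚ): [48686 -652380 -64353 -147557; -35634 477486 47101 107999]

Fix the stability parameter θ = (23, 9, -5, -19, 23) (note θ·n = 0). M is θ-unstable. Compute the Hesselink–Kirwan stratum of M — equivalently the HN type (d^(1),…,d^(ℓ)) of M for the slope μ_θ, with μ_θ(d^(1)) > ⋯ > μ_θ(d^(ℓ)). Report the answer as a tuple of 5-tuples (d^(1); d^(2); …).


Barcode: M ≅ I[1,4], I[2,5]^2, I[3,3], I[4,4]. HN layers by μ_θ (4 steps, strictly decreasing):
  μ^(1)=23; μ^(2)=2; μ^(3)=-5; μ^(4)=-19

((0, 0, 0, 0, 2); (1, 1, 1, 1, 0); (0, 2, 3, 2, 0); (0, 0, 0, 1, 0))


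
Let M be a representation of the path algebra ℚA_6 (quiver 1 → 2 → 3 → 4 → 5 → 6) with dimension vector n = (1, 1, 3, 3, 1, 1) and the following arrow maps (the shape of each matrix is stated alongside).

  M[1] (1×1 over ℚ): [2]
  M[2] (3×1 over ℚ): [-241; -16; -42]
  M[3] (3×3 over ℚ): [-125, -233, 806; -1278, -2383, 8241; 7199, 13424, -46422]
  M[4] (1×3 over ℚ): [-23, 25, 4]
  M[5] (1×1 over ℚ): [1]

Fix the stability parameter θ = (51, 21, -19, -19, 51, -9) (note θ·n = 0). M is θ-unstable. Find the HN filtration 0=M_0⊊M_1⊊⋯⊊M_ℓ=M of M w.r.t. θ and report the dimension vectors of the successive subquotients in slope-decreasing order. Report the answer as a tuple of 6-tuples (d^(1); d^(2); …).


Interval decomposition of M: I[1,6], I[3,4]^2.
HN type (ℓ=3): μ^(1)=21; μ^(2)=17/2; μ^(3)=-19

((0, 0, 0, 0, 1, 1); (1, 1, 1, 1, 0, 0); (0, 0, 2, 2, 0, 0))


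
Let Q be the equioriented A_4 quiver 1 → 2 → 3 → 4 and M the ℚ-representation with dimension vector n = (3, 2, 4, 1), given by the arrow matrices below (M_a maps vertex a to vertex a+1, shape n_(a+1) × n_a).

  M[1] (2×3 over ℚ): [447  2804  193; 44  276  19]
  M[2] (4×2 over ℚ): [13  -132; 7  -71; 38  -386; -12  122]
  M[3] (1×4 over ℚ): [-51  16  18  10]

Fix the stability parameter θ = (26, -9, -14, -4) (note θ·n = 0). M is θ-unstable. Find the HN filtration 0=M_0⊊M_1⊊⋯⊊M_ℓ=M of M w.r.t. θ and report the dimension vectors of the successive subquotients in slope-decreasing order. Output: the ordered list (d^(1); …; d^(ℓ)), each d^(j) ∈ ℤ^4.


Via rank(M_{q-1}∘⋯∘M_p): M ≅ I[1,1], I[1,3], I[1,4], I[3,3]^2.
μ_θ-semistable layers: μ^(1)=26; μ^(2)=1; μ^(3)=-1/4; μ^(4)=-14

((1, 0, 0, 0); (1, 1, 1, 0); (1, 1, 1, 1); (0, 0, 2, 0))


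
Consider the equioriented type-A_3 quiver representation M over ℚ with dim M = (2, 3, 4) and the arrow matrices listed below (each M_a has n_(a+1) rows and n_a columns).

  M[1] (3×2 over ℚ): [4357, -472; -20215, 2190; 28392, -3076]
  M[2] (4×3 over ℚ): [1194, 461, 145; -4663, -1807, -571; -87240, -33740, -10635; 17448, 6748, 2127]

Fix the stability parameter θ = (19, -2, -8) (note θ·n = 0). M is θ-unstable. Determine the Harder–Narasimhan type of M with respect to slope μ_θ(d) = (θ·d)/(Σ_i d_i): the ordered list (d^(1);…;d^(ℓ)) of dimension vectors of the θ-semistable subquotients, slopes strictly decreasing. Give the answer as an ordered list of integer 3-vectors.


Interval decomposition of M: I[1,3]^2, I[2,3], I[3,3].
HN type (ℓ=3): μ^(1)=3; μ^(2)=-5; μ^(3)=-8

((2, 2, 2); (0, 1, 1); (0, 0, 1))


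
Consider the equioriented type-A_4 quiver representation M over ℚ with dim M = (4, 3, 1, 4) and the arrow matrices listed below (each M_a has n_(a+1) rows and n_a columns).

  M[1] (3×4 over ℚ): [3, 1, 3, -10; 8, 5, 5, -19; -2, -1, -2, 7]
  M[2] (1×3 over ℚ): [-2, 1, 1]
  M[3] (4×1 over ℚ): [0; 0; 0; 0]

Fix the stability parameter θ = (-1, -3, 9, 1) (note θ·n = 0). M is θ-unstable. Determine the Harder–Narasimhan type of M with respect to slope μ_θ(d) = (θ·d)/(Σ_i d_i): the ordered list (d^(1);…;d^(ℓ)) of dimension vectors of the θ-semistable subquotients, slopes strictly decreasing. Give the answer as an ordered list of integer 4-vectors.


Barcode: M ≅ I[1,1], I[1,2]^2, I[1,3], I[4,4]^4. HN layers by μ_θ (4 steps, strictly decreasing):
  μ^(1)=9; μ^(2)=1; μ^(3)=-1; μ^(4)=-2

((0, 0, 1, 0); (0, 0, 0, 4); (1, 0, 0, 0); (3, 3, 0, 0))


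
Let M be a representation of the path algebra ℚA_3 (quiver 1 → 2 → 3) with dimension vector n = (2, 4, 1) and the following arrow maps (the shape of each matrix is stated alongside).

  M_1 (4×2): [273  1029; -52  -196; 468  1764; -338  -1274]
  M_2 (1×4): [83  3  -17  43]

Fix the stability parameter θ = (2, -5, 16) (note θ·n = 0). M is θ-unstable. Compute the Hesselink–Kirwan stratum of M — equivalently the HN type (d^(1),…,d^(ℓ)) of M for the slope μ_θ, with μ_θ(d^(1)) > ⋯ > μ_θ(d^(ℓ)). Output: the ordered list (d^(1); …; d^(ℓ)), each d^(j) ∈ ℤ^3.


Interval decomposition of M: I[1,1], I[1,3], I[2,2]^3.
HN type (ℓ=4): μ^(1)=16; μ^(2)=2; μ^(3)=-3/2; μ^(4)=-5

((0, 0, 1); (1, 0, 0); (1, 1, 0); (0, 3, 0))


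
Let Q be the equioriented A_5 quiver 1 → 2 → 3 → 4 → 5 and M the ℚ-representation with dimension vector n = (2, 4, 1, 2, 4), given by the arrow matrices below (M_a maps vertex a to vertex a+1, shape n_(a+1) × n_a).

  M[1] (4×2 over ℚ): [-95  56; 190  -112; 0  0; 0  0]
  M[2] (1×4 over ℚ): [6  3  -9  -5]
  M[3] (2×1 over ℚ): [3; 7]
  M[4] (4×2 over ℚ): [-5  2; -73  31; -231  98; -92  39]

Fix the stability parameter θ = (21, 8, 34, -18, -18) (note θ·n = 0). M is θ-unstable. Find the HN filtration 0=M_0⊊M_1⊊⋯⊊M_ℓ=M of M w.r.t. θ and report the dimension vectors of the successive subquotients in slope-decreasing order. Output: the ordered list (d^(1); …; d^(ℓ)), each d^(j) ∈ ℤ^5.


Barcode: M ≅ I[1,1], I[1,2], I[2,2]^2, I[2,5], I[4,5], I[5,5]^2. HN layers by μ_θ (5 steps, strictly decreasing):
  μ^(1)=21; μ^(2)=29/2; μ^(3)=8; μ^(4)=3/2; μ^(5)=-18

((1, 0, 0, 0, 0); (1, 1, 0, 0, 0); (0, 2, 0, 0, 0); (0, 1, 1, 1, 1); (0, 0, 0, 1, 3))


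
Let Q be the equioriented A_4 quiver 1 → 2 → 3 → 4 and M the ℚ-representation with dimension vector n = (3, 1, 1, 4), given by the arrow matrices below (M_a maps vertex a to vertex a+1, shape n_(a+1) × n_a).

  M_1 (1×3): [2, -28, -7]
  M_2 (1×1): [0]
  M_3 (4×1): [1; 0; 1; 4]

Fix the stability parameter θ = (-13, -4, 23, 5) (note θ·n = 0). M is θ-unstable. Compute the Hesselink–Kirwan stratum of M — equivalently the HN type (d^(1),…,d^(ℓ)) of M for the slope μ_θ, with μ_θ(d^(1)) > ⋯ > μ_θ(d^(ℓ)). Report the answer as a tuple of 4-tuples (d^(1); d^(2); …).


Interval decomposition of M: I[1,1]^2, I[1,2], I[3,4], I[4,4]^3.
HN type (ℓ=4): μ^(1)=14; μ^(2)=5; μ^(3)=-4; μ^(4)=-13

((0, 0, 1, 1); (0, 0, 0, 3); (0, 1, 0, 0); (3, 0, 0, 0))


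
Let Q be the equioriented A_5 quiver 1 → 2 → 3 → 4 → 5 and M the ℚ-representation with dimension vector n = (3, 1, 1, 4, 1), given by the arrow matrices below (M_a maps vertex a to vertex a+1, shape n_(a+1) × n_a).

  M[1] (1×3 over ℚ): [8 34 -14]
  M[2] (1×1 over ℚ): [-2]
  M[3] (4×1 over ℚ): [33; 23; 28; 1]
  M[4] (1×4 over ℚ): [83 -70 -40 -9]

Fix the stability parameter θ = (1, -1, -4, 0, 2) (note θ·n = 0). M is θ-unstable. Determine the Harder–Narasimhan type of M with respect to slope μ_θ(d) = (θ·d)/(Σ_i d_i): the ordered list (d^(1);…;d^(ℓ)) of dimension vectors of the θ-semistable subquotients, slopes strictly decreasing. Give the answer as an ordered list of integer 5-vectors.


Via rank(M_{q-1}∘⋯∘M_p): M ≅ I[1,1]^2, I[1,4], I[4,4]^2, I[4,5].
μ_θ-semistable layers: μ^(1)=2; μ^(2)=1; μ^(3)=0; μ^(4)=-4/3

((0, 0, 0, 0, 1); (2, 0, 0, 0, 0); (0, 0, 0, 4, 0); (1, 1, 1, 0, 0))


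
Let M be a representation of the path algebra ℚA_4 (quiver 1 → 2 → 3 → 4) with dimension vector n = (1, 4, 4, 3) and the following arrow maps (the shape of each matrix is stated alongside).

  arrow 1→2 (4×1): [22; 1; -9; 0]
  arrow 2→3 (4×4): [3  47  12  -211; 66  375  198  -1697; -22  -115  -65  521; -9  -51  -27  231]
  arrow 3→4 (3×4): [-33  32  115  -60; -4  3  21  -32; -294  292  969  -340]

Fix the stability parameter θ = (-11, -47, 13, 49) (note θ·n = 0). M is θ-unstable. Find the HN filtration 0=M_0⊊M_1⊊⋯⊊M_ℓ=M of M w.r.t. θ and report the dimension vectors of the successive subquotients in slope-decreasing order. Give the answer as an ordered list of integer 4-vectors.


Barcode: M ≅ I[1,4], I[2,2], I[2,4]^2, I[3,3]. HN layers by μ_θ (4 steps, strictly decreasing):
  μ^(1)=49; μ^(2)=13; μ^(3)=-29; μ^(4)=-47

((0, 0, 0, 3); (0, 0, 4, 0); (1, 1, 0, 0); (0, 3, 0, 0))


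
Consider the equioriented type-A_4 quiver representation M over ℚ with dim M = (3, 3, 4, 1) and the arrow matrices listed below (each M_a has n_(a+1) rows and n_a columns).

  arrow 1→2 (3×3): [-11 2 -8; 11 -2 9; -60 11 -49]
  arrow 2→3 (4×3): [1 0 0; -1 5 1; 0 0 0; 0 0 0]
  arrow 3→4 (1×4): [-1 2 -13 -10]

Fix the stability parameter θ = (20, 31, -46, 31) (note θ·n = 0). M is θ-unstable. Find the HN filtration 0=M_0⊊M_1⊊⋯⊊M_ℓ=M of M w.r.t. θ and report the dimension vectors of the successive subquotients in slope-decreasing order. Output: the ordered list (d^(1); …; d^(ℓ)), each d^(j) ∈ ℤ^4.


Barcode: M ≅ I[1,2], I[1,3], I[1,4], I[3,3]^2. HN layers by μ_θ (4 steps, strictly decreasing):
  μ^(1)=31; μ^(2)=20; μ^(3)=5/3; μ^(4)=-46

((0, 1, 0, 1); (1, 0, 0, 0); (2, 2, 2, 0); (0, 0, 2, 0))


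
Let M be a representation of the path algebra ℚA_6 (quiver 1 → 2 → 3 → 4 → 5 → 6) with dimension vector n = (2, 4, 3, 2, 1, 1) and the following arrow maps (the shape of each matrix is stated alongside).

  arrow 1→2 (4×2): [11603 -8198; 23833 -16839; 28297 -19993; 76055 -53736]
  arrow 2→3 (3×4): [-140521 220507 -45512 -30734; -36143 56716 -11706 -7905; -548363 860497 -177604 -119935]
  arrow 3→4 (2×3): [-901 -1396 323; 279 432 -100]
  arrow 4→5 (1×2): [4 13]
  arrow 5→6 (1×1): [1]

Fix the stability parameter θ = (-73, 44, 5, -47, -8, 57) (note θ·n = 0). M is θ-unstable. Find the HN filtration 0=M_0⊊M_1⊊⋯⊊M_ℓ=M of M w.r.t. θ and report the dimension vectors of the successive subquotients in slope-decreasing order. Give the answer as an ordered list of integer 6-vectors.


Via rank(M_{q-1}∘⋯∘M_p): M ≅ I[1,4], I[1,6], I[2,2], I[2,3].
μ_θ-semistable layers: μ^(1)=57; μ^(2)=44; μ^(3)=49/2; μ^(4)=2/3; μ^(5)=-3/2; μ^(6)=-73

((0, 0, 0, 0, 0, 1); (0, 1, 0, 0, 0, 0); (0, 1, 1, 0, 0, 0); (0, 1, 1, 1, 0, 0); (0, 1, 1, 1, 1, 0); (2, 0, 0, 0, 0, 0))


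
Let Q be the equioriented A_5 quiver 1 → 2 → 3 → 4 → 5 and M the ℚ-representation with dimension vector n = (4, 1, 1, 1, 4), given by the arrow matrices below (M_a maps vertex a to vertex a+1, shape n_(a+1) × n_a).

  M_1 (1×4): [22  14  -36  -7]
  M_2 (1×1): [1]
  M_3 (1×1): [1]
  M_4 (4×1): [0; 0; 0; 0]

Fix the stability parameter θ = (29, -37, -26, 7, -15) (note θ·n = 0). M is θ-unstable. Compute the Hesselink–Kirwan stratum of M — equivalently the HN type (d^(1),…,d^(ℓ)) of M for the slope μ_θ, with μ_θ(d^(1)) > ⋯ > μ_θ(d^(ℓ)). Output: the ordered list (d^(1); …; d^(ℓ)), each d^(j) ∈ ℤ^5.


Barcode: M ≅ I[1,1]^3, I[1,4], I[5,5]^4. HN layers by μ_θ (4 steps, strictly decreasing):
  μ^(1)=29; μ^(2)=7; μ^(3)=-34/3; μ^(4)=-15

((3, 0, 0, 0, 0); (0, 0, 0, 1, 0); (1, 1, 1, 0, 0); (0, 0, 0, 0, 4))


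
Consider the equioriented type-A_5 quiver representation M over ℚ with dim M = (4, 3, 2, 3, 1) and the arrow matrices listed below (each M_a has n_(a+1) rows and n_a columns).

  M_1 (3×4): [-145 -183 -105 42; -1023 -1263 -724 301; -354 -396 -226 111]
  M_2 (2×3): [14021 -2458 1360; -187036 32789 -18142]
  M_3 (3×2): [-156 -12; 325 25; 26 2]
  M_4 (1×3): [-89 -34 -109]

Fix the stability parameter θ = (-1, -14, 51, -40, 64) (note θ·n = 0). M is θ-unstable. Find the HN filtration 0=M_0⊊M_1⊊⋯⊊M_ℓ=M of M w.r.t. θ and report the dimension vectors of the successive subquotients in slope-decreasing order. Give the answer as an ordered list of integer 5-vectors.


Via rank(M_{q-1}∘⋯∘M_p): M ≅ I[1,1], I[1,2], I[1,3], I[1,4], I[4,4], I[4,5].
μ_θ-semistable layers: μ^(1)=64; μ^(2)=51; μ^(3)=11/2; μ^(4)=-1; μ^(5)=-15/2; μ^(6)=-40

((0, 0, 0, 0, 1); (0, 0, 1, 0, 0); (0, 0, 1, 1, 0); (1, 0, 0, 0, 0); (3, 3, 0, 0, 0); (0, 0, 0, 2, 0))


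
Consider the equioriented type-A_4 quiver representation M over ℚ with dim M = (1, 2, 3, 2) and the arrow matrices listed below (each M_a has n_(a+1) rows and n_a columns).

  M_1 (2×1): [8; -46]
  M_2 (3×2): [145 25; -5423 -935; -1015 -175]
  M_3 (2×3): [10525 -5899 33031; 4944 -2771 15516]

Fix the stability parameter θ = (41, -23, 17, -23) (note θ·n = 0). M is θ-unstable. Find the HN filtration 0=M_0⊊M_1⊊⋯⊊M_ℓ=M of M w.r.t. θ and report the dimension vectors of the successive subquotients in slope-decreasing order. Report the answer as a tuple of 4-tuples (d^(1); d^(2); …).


Interval decomposition of M: I[1,4], I[2,2], I[3,3], I[3,4].
HN type (ℓ=4): μ^(1)=17; μ^(2)=3; μ^(3)=-3; μ^(4)=-23

((0, 0, 1, 0); (1, 1, 1, 1); (0, 0, 1, 1); (0, 1, 0, 0))


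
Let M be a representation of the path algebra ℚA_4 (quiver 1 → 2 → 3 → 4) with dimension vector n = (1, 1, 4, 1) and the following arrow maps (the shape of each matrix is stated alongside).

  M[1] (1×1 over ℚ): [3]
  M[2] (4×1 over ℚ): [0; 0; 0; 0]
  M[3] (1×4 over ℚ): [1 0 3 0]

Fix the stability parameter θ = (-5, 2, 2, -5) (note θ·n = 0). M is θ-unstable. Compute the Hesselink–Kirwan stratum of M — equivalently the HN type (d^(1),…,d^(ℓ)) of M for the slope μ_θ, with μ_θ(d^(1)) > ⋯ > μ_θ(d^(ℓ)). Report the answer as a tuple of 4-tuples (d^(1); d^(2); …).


Barcode: M ≅ I[1,2], I[3,3]^3, I[3,4]. HN layers by μ_θ (3 steps, strictly decreasing):
  μ^(1)=2; μ^(2)=-3/2; μ^(3)=-5

((0, 1, 3, 0); (0, 0, 1, 1); (1, 0, 0, 0))


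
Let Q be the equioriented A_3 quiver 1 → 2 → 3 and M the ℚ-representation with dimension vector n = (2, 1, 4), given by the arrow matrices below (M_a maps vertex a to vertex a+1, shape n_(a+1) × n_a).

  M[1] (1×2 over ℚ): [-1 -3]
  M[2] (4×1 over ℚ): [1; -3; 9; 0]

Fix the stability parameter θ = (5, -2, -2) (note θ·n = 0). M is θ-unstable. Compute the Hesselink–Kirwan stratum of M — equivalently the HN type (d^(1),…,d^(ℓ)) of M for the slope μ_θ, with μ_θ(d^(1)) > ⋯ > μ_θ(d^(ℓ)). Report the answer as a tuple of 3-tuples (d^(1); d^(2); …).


Barcode: M ≅ I[1,1], I[1,3], I[3,3]^3. HN layers by μ_θ (3 steps, strictly decreasing):
  μ^(1)=5; μ^(2)=1/3; μ^(3)=-2

((1, 0, 0); (1, 1, 1); (0, 0, 3))


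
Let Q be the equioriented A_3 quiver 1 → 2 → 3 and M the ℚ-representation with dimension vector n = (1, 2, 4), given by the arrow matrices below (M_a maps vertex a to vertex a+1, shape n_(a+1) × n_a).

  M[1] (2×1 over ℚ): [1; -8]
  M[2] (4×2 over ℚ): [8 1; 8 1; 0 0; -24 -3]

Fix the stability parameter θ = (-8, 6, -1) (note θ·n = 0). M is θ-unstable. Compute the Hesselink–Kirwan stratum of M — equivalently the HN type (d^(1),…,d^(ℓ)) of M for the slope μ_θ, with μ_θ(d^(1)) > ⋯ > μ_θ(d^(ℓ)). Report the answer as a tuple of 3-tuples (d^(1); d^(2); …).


Interval decomposition of M: I[1,2], I[2,3], I[3,3]^3.
HN type (ℓ=4): μ^(1)=6; μ^(2)=5/2; μ^(3)=-1; μ^(4)=-8

((0, 1, 0); (0, 1, 1); (0, 0, 3); (1, 0, 0))


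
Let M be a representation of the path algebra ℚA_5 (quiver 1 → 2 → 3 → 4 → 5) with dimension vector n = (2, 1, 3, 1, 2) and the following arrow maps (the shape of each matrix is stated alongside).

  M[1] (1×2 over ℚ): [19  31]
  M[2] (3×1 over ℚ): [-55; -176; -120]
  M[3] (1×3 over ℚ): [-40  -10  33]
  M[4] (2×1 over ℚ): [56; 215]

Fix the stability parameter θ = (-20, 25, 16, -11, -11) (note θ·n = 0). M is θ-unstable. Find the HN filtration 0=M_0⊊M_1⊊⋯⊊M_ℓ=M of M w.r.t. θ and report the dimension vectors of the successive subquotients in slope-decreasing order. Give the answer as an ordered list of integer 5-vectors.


Interval decomposition of M: I[1,1], I[1,3], I[3,3], I[3,5], I[5,5].
HN type (ℓ=5): μ^(1)=41/2; μ^(2)=16; μ^(3)=-2; μ^(4)=-11; μ^(5)=-20

((0, 1, 1, 0, 0); (0, 0, 1, 0, 0); (0, 0, 1, 1, 1); (0, 0, 0, 0, 1); (2, 0, 0, 0, 0))


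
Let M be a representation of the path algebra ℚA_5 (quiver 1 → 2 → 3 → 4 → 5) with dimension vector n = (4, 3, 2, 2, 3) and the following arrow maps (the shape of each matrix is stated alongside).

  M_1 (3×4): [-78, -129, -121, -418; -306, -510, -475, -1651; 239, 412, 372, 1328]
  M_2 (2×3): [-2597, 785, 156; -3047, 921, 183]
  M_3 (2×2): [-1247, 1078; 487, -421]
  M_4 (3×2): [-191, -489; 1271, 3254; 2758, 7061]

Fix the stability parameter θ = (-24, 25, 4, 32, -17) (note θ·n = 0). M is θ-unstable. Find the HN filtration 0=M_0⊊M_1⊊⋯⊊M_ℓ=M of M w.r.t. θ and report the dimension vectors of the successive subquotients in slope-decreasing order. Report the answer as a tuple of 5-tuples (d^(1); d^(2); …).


Interval decomposition of M: I[1,1], I[1,2], I[1,5]^2, I[5,5].
HN type (ℓ=4): μ^(1)=25; μ^(2)=11; μ^(3)=-17; μ^(4)=-24

((0, 1, 0, 0, 0); (0, 2, 2, 2, 2); (0, 0, 0, 0, 1); (4, 0, 0, 0, 0))


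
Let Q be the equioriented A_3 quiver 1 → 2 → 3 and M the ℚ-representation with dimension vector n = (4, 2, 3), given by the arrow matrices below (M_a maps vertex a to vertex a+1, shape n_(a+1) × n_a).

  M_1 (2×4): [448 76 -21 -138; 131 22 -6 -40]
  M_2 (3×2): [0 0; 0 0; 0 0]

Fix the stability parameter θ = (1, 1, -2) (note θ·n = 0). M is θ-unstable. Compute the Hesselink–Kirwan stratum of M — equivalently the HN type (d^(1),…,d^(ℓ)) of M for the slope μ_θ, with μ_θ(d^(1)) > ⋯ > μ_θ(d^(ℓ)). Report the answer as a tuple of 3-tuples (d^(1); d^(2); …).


Barcode: M ≅ I[1,1]^2, I[1,2]^2, I[3,3]^3. HN layers by μ_θ (2 steps, strictly decreasing):
  μ^(1)=1; μ^(2)=-2

((4, 2, 0); (0, 0, 3))


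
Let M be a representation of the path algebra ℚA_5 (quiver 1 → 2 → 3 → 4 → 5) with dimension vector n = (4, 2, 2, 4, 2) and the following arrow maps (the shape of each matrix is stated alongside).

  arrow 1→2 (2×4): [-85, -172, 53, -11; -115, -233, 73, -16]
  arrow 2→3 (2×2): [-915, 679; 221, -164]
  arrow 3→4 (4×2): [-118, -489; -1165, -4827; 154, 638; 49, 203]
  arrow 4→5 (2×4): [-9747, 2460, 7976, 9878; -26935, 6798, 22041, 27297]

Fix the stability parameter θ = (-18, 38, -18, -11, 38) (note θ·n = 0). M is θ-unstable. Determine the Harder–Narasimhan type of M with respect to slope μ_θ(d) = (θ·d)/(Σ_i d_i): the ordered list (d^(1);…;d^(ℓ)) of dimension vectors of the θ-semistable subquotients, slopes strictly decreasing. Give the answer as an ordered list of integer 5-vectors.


Interval decomposition of M: I[1,1]^2, I[1,5]^2, I[4,4]^2.
HN type (ℓ=4): μ^(1)=38; μ^(2)=3; μ^(3)=-11; μ^(4)=-18

((0, 0, 0, 0, 2); (0, 2, 2, 2, 0); (0, 0, 0, 2, 0); (4, 0, 0, 0, 0))


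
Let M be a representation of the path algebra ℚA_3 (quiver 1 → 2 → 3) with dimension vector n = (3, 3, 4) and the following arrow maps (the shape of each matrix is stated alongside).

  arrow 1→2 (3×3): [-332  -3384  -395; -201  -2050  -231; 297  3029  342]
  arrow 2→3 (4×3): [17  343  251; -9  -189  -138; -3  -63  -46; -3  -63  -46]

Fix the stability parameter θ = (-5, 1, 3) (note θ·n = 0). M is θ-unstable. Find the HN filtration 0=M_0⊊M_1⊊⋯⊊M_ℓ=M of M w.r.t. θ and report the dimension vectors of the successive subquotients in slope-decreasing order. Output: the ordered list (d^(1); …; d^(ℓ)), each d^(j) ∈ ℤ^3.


Interval decomposition of M: I[1,2], I[1,3]^2, I[3,3]^2.
HN type (ℓ=3): μ^(1)=3; μ^(2)=1; μ^(3)=-5

((0, 0, 4); (0, 3, 0); (3, 0, 0))


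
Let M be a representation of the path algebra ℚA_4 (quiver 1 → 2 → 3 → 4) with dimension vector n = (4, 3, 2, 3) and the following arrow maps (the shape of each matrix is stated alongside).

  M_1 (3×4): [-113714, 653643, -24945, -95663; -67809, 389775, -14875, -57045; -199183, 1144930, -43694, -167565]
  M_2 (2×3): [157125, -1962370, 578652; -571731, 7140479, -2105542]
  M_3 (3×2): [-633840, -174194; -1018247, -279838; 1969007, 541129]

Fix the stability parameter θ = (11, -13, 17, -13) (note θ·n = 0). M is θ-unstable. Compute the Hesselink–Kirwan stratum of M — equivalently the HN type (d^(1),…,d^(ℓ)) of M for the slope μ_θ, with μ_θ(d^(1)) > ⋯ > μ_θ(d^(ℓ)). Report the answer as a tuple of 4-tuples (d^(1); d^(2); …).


Barcode: M ≅ I[1,1], I[1,2], I[1,4]^2, I[4,4]. HN layers by μ_θ (4 steps, strictly decreasing):
  μ^(1)=11; μ^(2)=2; μ^(3)=-1; μ^(4)=-13

((1, 0, 0, 0); (0, 0, 2, 2); (3, 3, 0, 0); (0, 0, 0, 1))


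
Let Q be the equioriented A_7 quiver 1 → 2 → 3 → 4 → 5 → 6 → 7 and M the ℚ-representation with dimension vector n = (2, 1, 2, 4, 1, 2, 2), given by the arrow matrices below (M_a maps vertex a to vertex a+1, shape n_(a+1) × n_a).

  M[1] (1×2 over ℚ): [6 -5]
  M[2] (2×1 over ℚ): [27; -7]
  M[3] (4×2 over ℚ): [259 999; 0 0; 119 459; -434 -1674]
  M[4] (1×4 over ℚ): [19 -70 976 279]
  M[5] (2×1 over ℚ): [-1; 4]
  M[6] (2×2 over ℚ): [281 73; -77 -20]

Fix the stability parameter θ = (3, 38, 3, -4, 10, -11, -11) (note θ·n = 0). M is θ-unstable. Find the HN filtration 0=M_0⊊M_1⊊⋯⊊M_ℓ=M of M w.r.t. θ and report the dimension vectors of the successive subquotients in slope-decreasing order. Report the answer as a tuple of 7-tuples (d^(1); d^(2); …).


Barcode: M ≅ I[1,1], I[1,3], I[3,7], I[4,4]^3, I[6,7]. HN layers by μ_θ (5 steps, strictly decreasing):
  μ^(1)=41/2; μ^(2)=3; μ^(3)=-13/5; μ^(4)=-4; μ^(5)=-11

((0, 1, 1, 0, 0, 0, 0); (2, 0, 0, 0, 0, 0, 0); (0, 0, 1, 1, 1, 1, 1); (0, 0, 0, 3, 0, 0, 0); (0, 0, 0, 0, 0, 1, 1))


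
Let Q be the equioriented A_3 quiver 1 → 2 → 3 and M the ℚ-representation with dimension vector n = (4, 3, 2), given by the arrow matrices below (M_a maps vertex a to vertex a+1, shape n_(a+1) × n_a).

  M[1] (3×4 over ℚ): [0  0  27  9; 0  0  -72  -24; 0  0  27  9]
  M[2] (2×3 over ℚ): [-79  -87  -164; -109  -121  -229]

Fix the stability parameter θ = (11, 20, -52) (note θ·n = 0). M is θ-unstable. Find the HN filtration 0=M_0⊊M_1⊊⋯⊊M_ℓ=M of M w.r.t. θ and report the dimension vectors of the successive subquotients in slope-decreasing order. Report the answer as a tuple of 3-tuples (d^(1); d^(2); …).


Via rank(M_{q-1}∘⋯∘M_p): M ≅ I[1,1]^3, I[1,3], I[2,2], I[2,3].
μ_θ-semistable layers: μ^(1)=20; μ^(2)=11; μ^(3)=-7; μ^(4)=-16

((0, 1, 0); (3, 0, 0); (1, 1, 1); (0, 1, 1))


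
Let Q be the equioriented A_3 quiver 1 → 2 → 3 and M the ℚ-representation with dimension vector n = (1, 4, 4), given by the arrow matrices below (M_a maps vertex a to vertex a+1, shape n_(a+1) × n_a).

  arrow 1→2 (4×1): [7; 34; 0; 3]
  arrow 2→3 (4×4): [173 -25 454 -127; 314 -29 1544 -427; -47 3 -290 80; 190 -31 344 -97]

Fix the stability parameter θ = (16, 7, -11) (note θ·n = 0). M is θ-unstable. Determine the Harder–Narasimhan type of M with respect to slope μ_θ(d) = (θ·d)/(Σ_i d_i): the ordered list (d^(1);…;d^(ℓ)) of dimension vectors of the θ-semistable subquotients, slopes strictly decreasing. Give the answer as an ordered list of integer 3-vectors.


Barcode: M ≅ I[1,3], I[2,2], I[2,3]^2, I[3,3]. HN layers by μ_θ (4 steps, strictly decreasing):
  μ^(1)=7; μ^(2)=4; μ^(3)=-2; μ^(4)=-11

((0, 1, 0); (1, 1, 1); (0, 2, 2); (0, 0, 1))


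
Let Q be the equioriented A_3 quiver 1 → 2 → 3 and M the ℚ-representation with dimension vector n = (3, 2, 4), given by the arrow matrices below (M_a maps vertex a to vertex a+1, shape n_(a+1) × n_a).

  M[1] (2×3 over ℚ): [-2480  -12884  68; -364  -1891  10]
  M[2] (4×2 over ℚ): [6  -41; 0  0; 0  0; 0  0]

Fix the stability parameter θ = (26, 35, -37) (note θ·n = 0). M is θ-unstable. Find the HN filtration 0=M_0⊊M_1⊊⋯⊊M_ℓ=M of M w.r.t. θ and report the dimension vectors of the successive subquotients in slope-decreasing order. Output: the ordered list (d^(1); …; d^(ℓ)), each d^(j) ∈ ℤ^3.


Barcode: M ≅ I[1,1], I[1,2], I[1,3], I[3,3]^3. HN layers by μ_θ (4 steps, strictly decreasing):
  μ^(1)=35; μ^(2)=26; μ^(3)=8; μ^(4)=-37

((0, 1, 0); (2, 0, 0); (1, 1, 1); (0, 0, 3))


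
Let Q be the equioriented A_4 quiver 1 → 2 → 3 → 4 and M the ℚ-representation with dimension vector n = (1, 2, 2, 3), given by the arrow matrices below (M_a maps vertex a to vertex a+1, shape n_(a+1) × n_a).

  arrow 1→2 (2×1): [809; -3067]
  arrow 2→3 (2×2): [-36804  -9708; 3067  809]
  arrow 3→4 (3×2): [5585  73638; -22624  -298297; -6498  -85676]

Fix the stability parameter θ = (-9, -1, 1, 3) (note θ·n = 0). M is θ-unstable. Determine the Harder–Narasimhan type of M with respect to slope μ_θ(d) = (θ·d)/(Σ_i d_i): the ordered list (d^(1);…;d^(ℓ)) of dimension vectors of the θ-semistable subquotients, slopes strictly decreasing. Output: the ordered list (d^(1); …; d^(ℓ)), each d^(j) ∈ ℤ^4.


Via rank(M_{q-1}∘⋯∘M_p): M ≅ I[1,2], I[2,4], I[3,4], I[4,4].
μ_θ-semistable layers: μ^(1)=3; μ^(2)=1; μ^(3)=-1; μ^(4)=-9

((0, 0, 0, 3); (0, 0, 2, 0); (0, 2, 0, 0); (1, 0, 0, 0))


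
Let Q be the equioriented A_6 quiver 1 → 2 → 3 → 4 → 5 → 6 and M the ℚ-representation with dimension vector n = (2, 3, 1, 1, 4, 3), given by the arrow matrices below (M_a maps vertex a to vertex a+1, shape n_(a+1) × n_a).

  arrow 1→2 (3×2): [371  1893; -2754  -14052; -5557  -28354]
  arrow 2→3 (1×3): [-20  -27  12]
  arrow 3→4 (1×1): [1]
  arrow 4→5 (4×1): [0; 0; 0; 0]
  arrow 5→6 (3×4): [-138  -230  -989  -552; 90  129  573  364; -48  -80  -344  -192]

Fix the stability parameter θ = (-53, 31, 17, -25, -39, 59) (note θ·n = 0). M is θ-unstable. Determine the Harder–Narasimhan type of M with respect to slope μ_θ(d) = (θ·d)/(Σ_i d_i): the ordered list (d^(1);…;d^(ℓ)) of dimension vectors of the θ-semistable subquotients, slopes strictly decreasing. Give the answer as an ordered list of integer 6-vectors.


Barcode: M ≅ I[1,2], I[1,4], I[2,2], I[5,5]^2, I[5,6]^2, I[6,6]. HN layers by μ_θ (5 steps, strictly decreasing):
  μ^(1)=59; μ^(2)=31; μ^(3)=23/3; μ^(4)=-39; μ^(5)=-53

((0, 0, 0, 0, 0, 3); (0, 2, 0, 0, 0, 0); (0, 1, 1, 1, 0, 0); (0, 0, 0, 0, 4, 0); (2, 0, 0, 0, 0, 0))


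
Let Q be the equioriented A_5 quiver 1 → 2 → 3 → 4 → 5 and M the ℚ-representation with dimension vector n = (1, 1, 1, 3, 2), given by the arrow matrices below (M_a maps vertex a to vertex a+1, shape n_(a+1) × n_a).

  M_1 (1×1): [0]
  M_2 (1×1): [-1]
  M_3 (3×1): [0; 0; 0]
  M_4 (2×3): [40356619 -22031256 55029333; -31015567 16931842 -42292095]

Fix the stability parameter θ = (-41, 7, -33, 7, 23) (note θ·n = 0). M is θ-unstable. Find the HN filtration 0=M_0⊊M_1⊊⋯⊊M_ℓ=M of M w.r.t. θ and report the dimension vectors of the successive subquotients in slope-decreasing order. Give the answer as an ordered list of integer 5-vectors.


Barcode: M ≅ I[1,1], I[2,3], I[4,4], I[4,5]^2. HN layers by μ_θ (4 steps, strictly decreasing):
  μ^(1)=23; μ^(2)=7; μ^(3)=-13; μ^(4)=-41

((0, 0, 0, 0, 2); (0, 0, 0, 3, 0); (0, 1, 1, 0, 0); (1, 0, 0, 0, 0))


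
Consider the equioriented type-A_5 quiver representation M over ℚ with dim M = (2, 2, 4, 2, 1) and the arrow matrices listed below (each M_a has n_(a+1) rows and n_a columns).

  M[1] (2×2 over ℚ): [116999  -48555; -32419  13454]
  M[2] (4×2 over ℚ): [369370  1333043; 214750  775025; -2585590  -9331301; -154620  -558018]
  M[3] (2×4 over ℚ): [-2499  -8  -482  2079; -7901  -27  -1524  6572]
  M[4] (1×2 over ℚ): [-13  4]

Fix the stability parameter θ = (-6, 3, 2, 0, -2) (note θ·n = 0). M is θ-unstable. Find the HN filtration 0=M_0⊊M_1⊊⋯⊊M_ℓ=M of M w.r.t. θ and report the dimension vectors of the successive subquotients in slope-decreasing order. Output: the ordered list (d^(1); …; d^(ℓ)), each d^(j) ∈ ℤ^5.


Via rank(M_{q-1}∘⋯∘M_p): M ≅ I[1,2], I[1,5], I[3,3]^2, I[3,4].
μ_θ-semistable layers: μ^(1)=3; μ^(2)=2; μ^(3)=1; μ^(4)=3/4; μ^(5)=-6

((0, 1, 0, 0, 0); (0, 0, 2, 0, 0); (0, 0, 1, 1, 0); (0, 1, 1, 1, 1); (2, 0, 0, 0, 0))


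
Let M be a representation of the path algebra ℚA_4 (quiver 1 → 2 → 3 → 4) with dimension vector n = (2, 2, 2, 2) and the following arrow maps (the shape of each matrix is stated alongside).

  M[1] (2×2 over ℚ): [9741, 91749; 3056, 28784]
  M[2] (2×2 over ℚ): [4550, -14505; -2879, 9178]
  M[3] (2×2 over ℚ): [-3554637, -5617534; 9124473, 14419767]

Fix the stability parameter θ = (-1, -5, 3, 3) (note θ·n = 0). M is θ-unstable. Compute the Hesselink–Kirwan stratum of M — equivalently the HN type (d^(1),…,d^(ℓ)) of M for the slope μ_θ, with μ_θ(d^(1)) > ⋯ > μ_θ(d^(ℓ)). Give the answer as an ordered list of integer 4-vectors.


Interval decomposition of M: I[1,1], I[1,4], I[2,4].
HN type (ℓ=4): μ^(1)=3; μ^(2)=-1; μ^(3)=-3; μ^(4)=-5

((0, 0, 2, 2); (1, 0, 0, 0); (1, 1, 0, 0); (0, 1, 0, 0))


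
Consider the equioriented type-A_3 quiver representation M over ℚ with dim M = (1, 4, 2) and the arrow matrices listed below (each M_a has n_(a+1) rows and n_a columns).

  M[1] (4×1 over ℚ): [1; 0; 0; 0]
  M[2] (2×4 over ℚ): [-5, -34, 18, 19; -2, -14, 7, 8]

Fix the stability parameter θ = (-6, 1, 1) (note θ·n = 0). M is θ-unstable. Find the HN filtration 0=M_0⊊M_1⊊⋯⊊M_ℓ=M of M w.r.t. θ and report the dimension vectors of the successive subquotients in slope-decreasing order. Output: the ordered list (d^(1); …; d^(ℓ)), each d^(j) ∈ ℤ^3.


Interval decomposition of M: I[1,3], I[2,2]^2, I[2,3].
HN type (ℓ=2): μ^(1)=1; μ^(2)=-6

((0, 4, 2); (1, 0, 0))


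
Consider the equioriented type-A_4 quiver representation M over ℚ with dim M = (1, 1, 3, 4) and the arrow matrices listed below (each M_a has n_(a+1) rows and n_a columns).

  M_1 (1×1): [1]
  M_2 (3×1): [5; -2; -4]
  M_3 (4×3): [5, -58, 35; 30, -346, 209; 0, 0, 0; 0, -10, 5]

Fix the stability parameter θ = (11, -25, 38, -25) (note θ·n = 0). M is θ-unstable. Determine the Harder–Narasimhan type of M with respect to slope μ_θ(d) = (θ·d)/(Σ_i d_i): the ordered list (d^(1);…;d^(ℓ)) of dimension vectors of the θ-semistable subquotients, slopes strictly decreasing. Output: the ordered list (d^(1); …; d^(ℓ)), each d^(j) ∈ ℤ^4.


Via rank(M_{q-1}∘⋯∘M_p): M ≅ I[1,4], I[3,3], I[3,4], I[4,4]^2.
μ_θ-semistable layers: μ^(1)=38; μ^(2)=13/2; μ^(3)=-7; μ^(4)=-25

((0, 0, 1, 0); (0, 0, 2, 2); (1, 1, 0, 0); (0, 0, 0, 2))


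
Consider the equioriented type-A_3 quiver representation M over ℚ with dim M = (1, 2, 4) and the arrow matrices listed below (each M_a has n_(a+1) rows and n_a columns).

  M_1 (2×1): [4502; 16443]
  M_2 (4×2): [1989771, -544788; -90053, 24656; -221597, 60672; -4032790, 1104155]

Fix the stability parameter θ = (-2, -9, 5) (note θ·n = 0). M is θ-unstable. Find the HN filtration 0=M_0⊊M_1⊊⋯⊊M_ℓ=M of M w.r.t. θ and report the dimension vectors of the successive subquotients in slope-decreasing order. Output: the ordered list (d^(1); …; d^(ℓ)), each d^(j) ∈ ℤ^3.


Interval decomposition of M: I[1,3], I[2,3], I[3,3]^2.
HN type (ℓ=3): μ^(1)=5; μ^(2)=-11/2; μ^(3)=-9

((0, 0, 4); (1, 1, 0); (0, 1, 0))


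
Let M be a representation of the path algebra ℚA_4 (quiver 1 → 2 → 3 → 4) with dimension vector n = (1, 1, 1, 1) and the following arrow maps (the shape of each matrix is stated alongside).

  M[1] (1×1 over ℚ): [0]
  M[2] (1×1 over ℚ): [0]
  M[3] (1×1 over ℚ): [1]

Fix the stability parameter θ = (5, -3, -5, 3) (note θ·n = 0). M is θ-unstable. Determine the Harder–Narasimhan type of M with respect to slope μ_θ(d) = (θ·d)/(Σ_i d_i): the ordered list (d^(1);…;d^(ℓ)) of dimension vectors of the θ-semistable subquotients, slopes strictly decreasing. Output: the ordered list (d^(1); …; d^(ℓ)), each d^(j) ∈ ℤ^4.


Via rank(M_{q-1}∘⋯∘M_p): M ≅ I[1,1], I[2,2], I[3,4].
μ_θ-semistable layers: μ^(1)=5; μ^(2)=3; μ^(3)=-3; μ^(4)=-5

((1, 0, 0, 0); (0, 0, 0, 1); (0, 1, 0, 0); (0, 0, 1, 0))


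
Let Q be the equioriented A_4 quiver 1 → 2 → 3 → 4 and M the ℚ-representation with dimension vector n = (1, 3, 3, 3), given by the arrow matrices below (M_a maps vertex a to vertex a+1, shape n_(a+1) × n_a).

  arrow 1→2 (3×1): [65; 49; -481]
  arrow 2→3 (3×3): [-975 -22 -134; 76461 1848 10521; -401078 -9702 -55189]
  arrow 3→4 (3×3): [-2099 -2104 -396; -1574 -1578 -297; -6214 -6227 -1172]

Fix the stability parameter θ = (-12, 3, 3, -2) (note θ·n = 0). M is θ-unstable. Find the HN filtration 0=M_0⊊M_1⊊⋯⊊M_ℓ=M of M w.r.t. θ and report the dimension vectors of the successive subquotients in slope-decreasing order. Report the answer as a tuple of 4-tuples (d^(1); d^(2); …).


Barcode: M ≅ I[1,4], I[2,2], I[2,4], I[3,4]. HN layers by μ_θ (4 steps, strictly decreasing):
  μ^(1)=3; μ^(2)=4/3; μ^(3)=1/2; μ^(4)=-12

((0, 1, 0, 0); (0, 2, 2, 2); (0, 0, 1, 1); (1, 0, 0, 0))


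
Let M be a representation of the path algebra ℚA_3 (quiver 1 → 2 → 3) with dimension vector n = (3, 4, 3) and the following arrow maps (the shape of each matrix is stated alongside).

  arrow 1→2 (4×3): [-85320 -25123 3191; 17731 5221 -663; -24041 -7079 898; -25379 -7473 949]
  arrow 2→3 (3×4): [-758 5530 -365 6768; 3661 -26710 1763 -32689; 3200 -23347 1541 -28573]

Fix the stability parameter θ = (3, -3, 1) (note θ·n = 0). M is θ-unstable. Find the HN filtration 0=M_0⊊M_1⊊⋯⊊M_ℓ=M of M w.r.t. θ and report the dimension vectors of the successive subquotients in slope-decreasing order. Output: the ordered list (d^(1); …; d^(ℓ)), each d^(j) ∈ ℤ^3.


Barcode: M ≅ I[1,2], I[1,3]^2, I[2,3]. HN layers by μ_θ (3 steps, strictly decreasing):
  μ^(1)=1; μ^(2)=0; μ^(3)=-3

((0, 0, 3); (3, 3, 0); (0, 1, 0))


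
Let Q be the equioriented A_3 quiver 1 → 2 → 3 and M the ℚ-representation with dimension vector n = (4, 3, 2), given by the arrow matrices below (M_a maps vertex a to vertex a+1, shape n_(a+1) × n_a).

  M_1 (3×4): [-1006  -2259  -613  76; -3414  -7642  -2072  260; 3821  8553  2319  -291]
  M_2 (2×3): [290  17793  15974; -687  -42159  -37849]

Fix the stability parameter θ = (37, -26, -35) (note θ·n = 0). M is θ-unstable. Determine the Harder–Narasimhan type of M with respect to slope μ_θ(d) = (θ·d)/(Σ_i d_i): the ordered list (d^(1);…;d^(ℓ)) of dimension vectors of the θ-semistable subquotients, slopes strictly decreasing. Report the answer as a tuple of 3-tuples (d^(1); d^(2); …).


Via rank(M_{q-1}∘⋯∘M_p): M ≅ I[1,1], I[1,2], I[1,3]^2.
μ_θ-semistable layers: μ^(1)=37; μ^(2)=11/2; μ^(3)=-8

((1, 0, 0); (1, 1, 0); (2, 2, 2))
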